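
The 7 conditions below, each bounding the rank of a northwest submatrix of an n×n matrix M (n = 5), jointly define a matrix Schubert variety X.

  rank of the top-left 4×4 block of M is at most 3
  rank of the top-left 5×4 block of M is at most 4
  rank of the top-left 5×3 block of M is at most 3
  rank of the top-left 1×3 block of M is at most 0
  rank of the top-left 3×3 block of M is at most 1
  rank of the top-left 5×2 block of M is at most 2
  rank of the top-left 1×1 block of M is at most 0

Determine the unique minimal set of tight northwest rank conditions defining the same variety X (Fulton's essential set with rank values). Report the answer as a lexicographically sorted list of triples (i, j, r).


The tightest implied rank at each (i,j), from the 7 conditions:

  row 1: 0 0 0 1 1
  row 2: 1 1 1 2 2
  row 3: 1 1 1 2 3
  row 4: 1 2 2 3 4
  row 5: 1 2 3 4 5

hence w(1..5) = (4, 1, 5, 2, 3).

|D(w)|=5, |Ess(w)|=2:

[(1, 3, 0), (3, 3, 1)]


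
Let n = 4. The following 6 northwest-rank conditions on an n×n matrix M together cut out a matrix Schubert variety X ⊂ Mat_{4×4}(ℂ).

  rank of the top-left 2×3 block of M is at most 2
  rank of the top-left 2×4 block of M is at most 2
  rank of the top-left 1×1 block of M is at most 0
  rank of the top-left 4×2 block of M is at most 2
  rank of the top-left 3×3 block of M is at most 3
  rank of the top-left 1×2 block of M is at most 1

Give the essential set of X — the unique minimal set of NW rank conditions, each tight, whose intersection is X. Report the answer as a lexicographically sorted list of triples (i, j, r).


Reconstructing r_w from the 6 given conditions:

  R[1]: 0 | 1 | 1 | 1
  R[2]: 1 | 2 | 2 | 2
  R[3]: 1 | 2 | 3 | 3
  R[4]: 1 | 2 | 3 | 4

so w = (2, 1, 3, 4).

Rothe diagram D(w) (1 cell), 1 SE-corner (essential condition):

[(1, 1, 0)]


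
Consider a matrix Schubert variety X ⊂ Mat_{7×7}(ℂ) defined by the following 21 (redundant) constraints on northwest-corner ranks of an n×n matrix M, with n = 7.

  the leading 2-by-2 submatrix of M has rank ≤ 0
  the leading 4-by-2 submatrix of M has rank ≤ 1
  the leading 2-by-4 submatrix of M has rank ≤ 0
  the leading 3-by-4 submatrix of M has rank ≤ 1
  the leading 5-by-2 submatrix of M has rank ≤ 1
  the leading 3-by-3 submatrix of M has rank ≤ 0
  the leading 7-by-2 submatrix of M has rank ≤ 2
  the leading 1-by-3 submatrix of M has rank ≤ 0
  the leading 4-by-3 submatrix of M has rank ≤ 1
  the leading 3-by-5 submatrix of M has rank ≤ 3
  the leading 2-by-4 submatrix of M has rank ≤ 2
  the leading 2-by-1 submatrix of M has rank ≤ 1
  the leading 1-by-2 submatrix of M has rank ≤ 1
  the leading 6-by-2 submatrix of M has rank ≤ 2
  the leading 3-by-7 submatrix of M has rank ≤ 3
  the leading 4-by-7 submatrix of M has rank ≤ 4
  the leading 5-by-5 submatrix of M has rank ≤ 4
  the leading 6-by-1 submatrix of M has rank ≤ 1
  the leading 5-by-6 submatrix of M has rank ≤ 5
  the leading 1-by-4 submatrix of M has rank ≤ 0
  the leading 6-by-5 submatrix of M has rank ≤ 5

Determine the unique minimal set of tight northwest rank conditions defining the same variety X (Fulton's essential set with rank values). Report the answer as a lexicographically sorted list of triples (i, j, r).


Computing R[i][j] = min implied NW-rank bound (n=7, 21 conditions):

  R[1]: 0 | 0 | 0 | 0 | 1 | 1 | 1
  R[2]: 0 | 0 | 0 | 0 | 1 | 2 | 2
  R[3]: 0 | 0 | 0 | 1 | 2 | 3 | 3
  R[4]: 1 | 1 | 1 | 2 | 3 | 4 | 4
  R[5]: 1 | 1 | 2 | 3 | 4 | 5 | 5
  R[6]: 1 | 2 | 3 | 4 | 5 | 6 | 6
  R[7]: 1 | 2 | 3 | 4 | 5 | 6 | 7

hence w(1..7) = (5, 6, 4, 1, 3, 2, 7).

ℓ(w)=12; the 3 essential cells (i,j,r):

[(2, 4, 0), (3, 3, 0), (5, 2, 1)]


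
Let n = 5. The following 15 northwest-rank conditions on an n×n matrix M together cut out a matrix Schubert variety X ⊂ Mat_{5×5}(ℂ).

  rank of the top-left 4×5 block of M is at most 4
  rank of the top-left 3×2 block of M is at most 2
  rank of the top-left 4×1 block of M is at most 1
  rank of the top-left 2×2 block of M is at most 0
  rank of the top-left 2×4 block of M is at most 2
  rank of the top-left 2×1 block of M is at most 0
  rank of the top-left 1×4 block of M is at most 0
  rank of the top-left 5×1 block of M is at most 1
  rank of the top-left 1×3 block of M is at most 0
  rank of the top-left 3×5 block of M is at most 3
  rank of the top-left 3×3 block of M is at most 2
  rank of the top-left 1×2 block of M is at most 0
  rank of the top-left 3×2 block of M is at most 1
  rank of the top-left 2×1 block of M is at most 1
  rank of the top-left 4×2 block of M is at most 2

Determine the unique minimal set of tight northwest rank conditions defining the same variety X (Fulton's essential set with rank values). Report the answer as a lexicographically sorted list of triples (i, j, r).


Reconstructing r_w from the 15 given conditions:

  i=1: 0  0  0  0  1
  i=2: 0  0  1  1  2
  i=3: 1  1  2  2  3
  i=4: 1  2  3  3  4
  i=5: 1  2  3  4  5

the unique w with this rank table is (5, 3, 1, 2, 4).

ℓ(w)=6; the 2 essential cells (i,j,r):

[(1, 4, 0), (2, 2, 0)]


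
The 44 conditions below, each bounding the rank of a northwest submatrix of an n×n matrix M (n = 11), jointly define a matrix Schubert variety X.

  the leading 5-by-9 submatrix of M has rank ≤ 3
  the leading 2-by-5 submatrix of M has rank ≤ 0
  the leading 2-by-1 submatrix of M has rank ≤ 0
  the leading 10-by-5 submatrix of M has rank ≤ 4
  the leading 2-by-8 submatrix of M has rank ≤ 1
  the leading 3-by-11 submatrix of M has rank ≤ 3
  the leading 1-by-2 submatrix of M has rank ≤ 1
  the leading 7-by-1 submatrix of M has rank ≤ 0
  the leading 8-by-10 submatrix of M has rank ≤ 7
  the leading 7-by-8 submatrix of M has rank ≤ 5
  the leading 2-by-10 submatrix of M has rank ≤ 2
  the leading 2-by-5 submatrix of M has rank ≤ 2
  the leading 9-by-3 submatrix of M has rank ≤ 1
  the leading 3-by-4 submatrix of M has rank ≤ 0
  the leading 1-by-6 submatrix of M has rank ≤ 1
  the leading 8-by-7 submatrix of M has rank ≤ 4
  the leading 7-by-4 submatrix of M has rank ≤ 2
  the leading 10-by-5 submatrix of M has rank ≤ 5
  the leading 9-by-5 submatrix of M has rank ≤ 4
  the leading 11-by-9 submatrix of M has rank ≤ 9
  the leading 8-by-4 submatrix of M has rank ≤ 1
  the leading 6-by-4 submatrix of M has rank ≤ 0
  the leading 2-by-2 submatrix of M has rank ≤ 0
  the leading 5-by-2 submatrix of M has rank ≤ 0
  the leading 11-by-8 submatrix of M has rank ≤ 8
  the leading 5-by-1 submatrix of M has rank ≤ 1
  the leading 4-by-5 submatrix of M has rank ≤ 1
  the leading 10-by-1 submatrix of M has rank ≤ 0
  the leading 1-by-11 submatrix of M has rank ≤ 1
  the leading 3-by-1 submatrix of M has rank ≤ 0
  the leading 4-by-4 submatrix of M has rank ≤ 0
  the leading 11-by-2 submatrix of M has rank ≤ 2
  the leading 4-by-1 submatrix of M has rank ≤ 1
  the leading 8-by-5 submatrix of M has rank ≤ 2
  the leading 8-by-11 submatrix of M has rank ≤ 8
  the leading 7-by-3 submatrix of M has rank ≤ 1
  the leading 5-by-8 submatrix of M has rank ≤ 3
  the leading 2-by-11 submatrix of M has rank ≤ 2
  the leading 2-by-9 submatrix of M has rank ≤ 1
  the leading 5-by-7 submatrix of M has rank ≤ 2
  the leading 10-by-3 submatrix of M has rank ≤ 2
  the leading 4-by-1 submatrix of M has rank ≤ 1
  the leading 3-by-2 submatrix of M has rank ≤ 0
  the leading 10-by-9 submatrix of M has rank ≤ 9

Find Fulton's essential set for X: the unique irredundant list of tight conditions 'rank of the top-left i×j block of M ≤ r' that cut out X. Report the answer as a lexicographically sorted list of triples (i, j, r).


The tightest implied rank at each (i,j), from the 44 conditions:

  i=1: 0  0  0  0  0  1  1  1  1  1  1
  i=2: 0  0  0  0  0  1  1  1  1  2  2
  i=3: 0  0  0  0  1  2  2  2  2  3  3
  i=4: 0  0  0  0  1  2  2  3  3  4  4
  i=5: 0  0  0  0  1  2  2  3  3  4  5
  i=6: 0  0  0  0  1  2  3  4  4  5  6
  i=7: 0  1  1  1  2  3  4  5  5  6  7
  i=8: 0  1  1  1  2  3  4  5  6  7  8
  i=9: 0  1  1  2  3  4  5  6  7  8  9
  i=10: 0  1  2  3  4  5  6  7  8  9  10
  i=11: 1  2  3  4  5  6  7  8  9  10  11

reading off 1-entries of Δ²R: w = (6, 10, 5, 8, 11, 7, 2, 9, 4, 3, 1).

D(w) has 39 cells with 8 SE-corners; essential set:

[(2, 5, 0), (2, 9, 1), (5, 7, 2), (5, 9, 3), (6, 4, 0), (8, 4, 1), (9, 3, 1), (10, 1, 0)]


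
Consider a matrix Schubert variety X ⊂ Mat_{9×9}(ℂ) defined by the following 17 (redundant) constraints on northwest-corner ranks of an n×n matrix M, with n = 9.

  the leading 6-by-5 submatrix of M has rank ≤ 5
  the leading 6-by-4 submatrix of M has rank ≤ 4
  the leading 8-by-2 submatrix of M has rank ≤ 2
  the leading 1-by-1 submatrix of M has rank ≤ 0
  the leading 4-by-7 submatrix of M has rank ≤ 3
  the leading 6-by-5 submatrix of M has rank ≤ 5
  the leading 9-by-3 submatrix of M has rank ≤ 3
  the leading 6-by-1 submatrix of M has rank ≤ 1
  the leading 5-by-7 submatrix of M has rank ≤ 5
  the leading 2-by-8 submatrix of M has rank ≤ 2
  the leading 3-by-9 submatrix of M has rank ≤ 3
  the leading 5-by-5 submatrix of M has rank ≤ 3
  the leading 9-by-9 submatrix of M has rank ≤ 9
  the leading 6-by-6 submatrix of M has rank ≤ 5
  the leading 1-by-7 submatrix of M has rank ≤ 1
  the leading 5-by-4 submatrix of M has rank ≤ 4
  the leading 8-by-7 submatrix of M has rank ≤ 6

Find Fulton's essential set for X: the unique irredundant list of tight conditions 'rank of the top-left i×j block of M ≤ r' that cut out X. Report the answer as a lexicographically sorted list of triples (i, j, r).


Reconstructing r_w from the 17 given conditions:

  row 1: 0 | 1 | 1 | 1 | 1 | 1 | 1 | 1 | 1
  row 2: 1 | 2 | 2 | 2 | 2 | 2 | 2 | 2 | 2
  row 3: 1 | 2 | 3 | 3 | 3 | 3 | 3 | 3 | 3
  row 4: 1 | 2 | 3 | 3 | 3 | 3 | 3 | 4 | 4
  row 5: 1 | 2 | 3 | 3 | 3 | 4 | 4 | 5 | 5
  row 6: 1 | 2 | 3 | 4 | 4 | 5 | 5 | 6 | 6
  row 7: 1 | 2 | 3 | 4 | 5 | 6 | 6 | 7 | 7
  row 8: 1 | 2 | 3 | 4 | 5 | 6 | 6 | 7 | 8
  row 9: 1 | 2 | 3 | 4 | 5 | 6 | 7 | 8 | 9

giving w = (2, 1, 3, 8, 6, 4, 5, 9, 7) via Δ²R.

Fulton essential set (4 of the 8 Rothe cells):

[(1, 1, 0), (4, 7, 3), (5, 5, 3), (8, 7, 6)]


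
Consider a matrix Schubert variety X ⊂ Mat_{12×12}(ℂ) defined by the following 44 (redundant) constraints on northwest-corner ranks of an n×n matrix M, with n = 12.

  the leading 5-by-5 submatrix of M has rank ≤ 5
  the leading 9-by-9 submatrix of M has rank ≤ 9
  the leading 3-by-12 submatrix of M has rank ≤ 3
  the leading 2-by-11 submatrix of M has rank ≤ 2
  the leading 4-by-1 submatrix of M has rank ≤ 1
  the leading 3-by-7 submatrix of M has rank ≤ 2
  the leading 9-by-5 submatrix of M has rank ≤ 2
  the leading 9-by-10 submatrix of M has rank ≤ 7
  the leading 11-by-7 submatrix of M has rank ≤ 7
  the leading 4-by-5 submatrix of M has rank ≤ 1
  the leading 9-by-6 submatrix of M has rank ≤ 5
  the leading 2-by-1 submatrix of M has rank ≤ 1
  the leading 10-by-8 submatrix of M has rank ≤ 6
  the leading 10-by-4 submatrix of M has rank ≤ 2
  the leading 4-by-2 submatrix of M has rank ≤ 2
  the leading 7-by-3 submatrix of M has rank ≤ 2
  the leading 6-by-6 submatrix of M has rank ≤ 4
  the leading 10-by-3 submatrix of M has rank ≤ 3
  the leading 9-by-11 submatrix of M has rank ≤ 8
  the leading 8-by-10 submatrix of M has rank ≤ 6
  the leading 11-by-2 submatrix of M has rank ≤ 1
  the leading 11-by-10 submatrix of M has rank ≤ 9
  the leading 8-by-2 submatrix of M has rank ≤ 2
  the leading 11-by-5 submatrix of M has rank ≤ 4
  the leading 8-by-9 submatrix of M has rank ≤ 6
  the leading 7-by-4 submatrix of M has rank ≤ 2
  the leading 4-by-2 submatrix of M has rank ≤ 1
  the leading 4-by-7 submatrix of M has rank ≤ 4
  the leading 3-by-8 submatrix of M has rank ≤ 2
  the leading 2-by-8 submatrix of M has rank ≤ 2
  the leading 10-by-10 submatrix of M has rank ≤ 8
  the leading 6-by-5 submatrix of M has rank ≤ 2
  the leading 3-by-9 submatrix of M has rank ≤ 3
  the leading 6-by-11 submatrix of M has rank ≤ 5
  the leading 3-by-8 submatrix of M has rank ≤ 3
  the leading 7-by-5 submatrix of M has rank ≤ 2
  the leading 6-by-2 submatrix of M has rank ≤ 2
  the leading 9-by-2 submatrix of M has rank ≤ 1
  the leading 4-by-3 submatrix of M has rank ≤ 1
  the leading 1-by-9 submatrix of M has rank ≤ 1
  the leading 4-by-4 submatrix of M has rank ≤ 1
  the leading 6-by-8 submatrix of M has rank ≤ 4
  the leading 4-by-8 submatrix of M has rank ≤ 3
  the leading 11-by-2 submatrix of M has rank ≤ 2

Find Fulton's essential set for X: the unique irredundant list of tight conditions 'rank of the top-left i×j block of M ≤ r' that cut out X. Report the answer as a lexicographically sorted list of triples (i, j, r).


Computing R[i][j] = min implied NW-rank bound (n=12, 44 conditions):

  i=1: 1 | 1 | 1 | 1 | 1 | 1 | 1 | 1 | 1 | 1 | 1 | 1
  i=2: 1 | 1 | 1 | 1 | 1 | 2 | 2 | 2 | 2 | 2 | 2 | 2
  i=3: 1 | 1 | 1 | 1 | 1 | 2 | 2 | 2 | 3 | 3 | 3 | 3
  i=4: 1 | 1 | 1 | 1 | 1 | 2 | 3 | 3 | 4 | 4 | 4 | 4
  i=5: 1 | 1 | 2 | 2 | 2 | 3 | 4 | 4 | 5 | 5 | 5 | 5
  i=6: 1 | 1 | 2 | 2 | 2 | 3 | 4 | 4 | 5 | 5 | 5 | 6
  i=7: 1 | 1 | 2 | 2 | 2 | 3 | 4 | 5 | 6 | 6 | 6 | 7
  i=8: 1 | 1 | 2 | 2 | 2 | 3 | 4 | 5 | 6 | 6 | 7 | 8
  i=9: 1 | 1 | 2 | 2 | 2 | 3 | 4 | 5 | 6 | 7 | 8 | 9
  i=10: 1 | 1 | 2 | 2 | 3 | 4 | 5 | 6 | 7 | 8 | 9 | 10
  i=11: 1 | 1 | 2 | 3 | 4 | 5 | 6 | 7 | 8 | 9 | 10 | 11
  i=12: 1 | 2 | 3 | 4 | 5 | 6 | 7 | 8 | 9 | 10 | 11 | 12

giving w = (1, 6, 9, 7, 3, 12, 8, 11, 10, 5, 4, 2) via Δ²R.

D(w) has 34 cells with 8 SE-corners; essential set:

[(3, 8, 2), (4, 5, 1), (6, 8, 4), (6, 11, 5), (8, 10, 6), (9, 5, 2), (10, 4, 2), (11, 2, 1)]


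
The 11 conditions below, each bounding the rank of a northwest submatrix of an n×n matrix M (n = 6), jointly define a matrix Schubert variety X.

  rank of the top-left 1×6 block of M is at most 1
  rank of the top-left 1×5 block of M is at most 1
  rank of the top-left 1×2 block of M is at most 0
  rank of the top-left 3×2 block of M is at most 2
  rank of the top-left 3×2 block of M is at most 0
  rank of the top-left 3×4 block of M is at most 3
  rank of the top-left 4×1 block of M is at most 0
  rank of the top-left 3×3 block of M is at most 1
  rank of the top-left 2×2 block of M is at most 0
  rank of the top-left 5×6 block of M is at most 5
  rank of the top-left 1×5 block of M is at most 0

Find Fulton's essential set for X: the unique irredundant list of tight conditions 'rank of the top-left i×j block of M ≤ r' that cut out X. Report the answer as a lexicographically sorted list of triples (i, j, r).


Rank table r_w(6×6) implied by the 11 constraints:

  0  0  0  0  0  1
  0  0  1  1  1  2
  0  0  1  2  2  3
  0  1  2  3  3  4
  1  2  3  4  4  5
  1  2  3  4  5  6

hence w(1..6) = (6, 3, 4, 2, 1, 5).

D(w) has 10 cells with 3 SE-corners; essential set:

[(1, 5, 0), (3, 2, 0), (4, 1, 0)]


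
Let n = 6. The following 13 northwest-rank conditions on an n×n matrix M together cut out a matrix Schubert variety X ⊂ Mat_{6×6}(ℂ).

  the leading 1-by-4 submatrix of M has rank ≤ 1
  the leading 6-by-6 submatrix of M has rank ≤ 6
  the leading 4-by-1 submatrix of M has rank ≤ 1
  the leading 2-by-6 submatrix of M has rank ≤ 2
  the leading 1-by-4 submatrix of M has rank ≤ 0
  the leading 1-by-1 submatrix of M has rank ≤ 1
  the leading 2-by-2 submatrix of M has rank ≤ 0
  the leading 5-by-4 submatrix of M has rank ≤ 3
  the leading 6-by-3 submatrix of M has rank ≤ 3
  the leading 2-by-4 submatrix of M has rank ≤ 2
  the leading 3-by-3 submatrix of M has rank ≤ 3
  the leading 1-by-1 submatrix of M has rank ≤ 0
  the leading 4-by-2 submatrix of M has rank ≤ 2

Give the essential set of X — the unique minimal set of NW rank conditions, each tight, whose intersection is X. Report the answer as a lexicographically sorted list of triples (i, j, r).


Reconstructing r_w from the 13 given conditions:

  row 1: 0 | 0 | 0 | 0 | 1 | 1
  row 2: 0 | 0 | 1 | 1 | 2 | 2
  row 3: 1 | 1 | 2 | 2 | 3 | 3
  row 4: 1 | 2 | 3 | 3 | 4 | 4
  row 5: 1 | 2 | 3 | 3 | 4 | 5
  row 6: 1 | 2 | 3 | 4 | 5 | 6

second differences of R give the permutation w = (5, 3, 1, 2, 6, 4).

|D(w)|=7, |Ess(w)|=3:

[(1, 4, 0), (2, 2, 0), (5, 4, 3)]


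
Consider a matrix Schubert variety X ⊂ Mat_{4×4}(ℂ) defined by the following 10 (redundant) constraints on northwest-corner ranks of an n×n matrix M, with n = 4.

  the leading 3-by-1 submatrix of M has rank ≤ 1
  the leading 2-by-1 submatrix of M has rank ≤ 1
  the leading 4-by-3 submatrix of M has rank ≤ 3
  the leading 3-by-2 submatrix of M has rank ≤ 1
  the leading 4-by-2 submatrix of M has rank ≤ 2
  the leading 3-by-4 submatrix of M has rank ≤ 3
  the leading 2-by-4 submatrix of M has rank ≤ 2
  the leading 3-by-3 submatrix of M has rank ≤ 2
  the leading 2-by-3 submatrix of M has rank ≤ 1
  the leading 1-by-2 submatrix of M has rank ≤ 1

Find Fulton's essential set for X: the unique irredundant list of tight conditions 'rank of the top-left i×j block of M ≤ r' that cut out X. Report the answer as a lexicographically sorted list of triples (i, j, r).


The tightest implied rank at each (i,j), from the 10 conditions:

  R[1]: 1  1  1  1
  R[2]: 1  1  1  2
  R[3]: 1  1  2  3
  R[4]: 1  2  3  4

hence w(1..4) = (1, 4, 3, 2).

|D(w)|=3, |Ess(w)|=2:

[(2, 3, 1), (3, 2, 1)]


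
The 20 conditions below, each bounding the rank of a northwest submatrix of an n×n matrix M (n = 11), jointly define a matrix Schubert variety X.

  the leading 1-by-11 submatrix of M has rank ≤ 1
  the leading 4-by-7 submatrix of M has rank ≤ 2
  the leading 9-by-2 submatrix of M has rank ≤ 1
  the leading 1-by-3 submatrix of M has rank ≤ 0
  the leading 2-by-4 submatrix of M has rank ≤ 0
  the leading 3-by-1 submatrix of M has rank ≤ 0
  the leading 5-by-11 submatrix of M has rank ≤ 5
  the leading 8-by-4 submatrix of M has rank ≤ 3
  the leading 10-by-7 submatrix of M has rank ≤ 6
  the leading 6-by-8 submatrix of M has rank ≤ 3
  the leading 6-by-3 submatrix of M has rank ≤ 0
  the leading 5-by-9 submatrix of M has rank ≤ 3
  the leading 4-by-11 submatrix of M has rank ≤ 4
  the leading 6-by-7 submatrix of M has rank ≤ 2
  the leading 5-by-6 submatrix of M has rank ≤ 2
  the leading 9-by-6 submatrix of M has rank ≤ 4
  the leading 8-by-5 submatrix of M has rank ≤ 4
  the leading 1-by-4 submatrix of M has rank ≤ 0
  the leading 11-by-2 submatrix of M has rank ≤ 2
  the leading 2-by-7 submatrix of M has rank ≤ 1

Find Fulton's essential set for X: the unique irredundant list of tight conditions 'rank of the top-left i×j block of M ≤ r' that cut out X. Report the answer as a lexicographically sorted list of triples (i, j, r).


Rank table r_w(11×11) implied by the 20 constraints:

  R[1]: 0 | 0 | 0 | 0 | 1 | 1 | 1 | 1 | 1 | 1 | 1
  R[2]: 0 | 0 | 0 | 0 | 1 | 1 | 1 | 2 | 2 | 2 | 2
  R[3]: 0 | 0 | 0 | 1 | 2 | 2 | 2 | 3 | 3 | 3 | 3
  R[4]: 0 | 0 | 0 | 1 | 2 | 2 | 2 | 3 | 3 | 4 | 4
  R[5]: 0 | 0 | 0 | 1 | 2 | 2 | 2 | 3 | 3 | 4 | 5
  R[6]: 0 | 0 | 0 | 1 | 2 | 2 | 2 | 3 | 4 | 5 | 6
  R[7]: 1 | 1 | 1 | 2 | 3 | 3 | 3 | 4 | 5 | 6 | 7
  R[8]: 1 | 1 | 2 | 3 | 4 | 4 | 4 | 5 | 6 | 7 | 8
  R[9]: 1 | 1 | 2 | 3 | 4 | 4 | 5 | 6 | 7 | 8 | 9
  R[10]: 1 | 2 | 3 | 4 | 5 | 5 | 6 | 7 | 8 | 9 | 10
  R[11]: 1 | 2 | 3 | 4 | 5 | 6 | 7 | 8 | 9 | 10 | 11

so w = (5, 8, 4, 10, 11, 9, 1, 3, 7, 2, 6).

Rothe diagram D(w) (33 cells), 7 SE-corners (essential conditions):

[(2, 4, 0), (2, 7, 1), (5, 9, 3), (6, 3, 0), (6, 7, 2), (9, 2, 1), (9, 6, 4)]


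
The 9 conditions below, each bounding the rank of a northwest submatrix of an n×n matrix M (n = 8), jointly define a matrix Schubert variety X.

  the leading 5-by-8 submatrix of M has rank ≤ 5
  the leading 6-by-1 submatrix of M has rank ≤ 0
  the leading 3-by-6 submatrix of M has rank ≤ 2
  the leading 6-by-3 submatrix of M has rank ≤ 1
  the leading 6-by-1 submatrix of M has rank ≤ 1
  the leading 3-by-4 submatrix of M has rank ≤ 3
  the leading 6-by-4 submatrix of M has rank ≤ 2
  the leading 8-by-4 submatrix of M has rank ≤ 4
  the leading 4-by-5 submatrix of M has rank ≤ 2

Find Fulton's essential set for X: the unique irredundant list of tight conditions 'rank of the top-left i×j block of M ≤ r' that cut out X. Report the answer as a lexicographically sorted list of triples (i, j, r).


Propagating the 9 rank bounds to every northwest block:

  R[1]: 0 1 1 1 1 1 1 1
  R[2]: 0 1 1 2 2 2 2 2
  R[3]: 0 1 1 2 2 2 3 3
  R[4]: 0 1 1 2 2 3 4 4
  R[5]: 0 1 1 2 3 4 5 5
  R[6]: 0 1 1 2 3 4 5 6
  R[7]: 1 2 2 3 4 5 6 7
  R[8]: 1 2 3 4 5 6 7 8

hence w(1..8) = (2, 4, 7, 6, 5, 8, 1, 3).

ℓ(w)=14; the 4 essential cells (i,j,r):

[(3, 6, 2), (4, 5, 2), (6, 1, 0), (6, 3, 1)]


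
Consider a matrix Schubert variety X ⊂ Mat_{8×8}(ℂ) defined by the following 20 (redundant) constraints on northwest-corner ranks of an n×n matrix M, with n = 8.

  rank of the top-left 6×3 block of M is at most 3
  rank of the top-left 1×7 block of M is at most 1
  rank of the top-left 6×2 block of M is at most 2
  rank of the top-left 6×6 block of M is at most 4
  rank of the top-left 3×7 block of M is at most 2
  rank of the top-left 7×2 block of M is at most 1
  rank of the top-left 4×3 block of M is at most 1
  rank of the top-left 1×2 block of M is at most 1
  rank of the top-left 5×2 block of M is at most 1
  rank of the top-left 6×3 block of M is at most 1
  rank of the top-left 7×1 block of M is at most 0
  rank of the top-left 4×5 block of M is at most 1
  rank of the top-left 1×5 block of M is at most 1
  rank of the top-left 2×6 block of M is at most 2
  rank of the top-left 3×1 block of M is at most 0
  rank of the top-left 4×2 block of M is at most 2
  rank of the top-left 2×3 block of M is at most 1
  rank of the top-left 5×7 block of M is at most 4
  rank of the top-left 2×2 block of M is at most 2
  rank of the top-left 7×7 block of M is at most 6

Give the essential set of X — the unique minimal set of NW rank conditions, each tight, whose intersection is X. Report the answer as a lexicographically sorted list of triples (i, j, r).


The tightest implied rank at each (i,j), from the 20 conditions:

  0, 1, 1, 1, 1, 1, 1, 1
  0, 1, 1, 1, 1, 2, 2, 2
  0, 1, 1, 1, 1, 2, 2, 3
  0, 1, 1, 1, 1, 2, 3, 4
  0, 1, 1, 2, 2, 3, 4, 5
  0, 1, 1, 2, 3, 4, 5, 6
  0, 1, 2, 3, 4, 5, 6, 7
  1, 2, 3, 4, 5, 6, 7, 8

hence w(1..8) = (2, 6, 8, 7, 4, 5, 3, 1).

D(w) has 19 cells with 4 SE-corners; essential set:

[(3, 7, 2), (4, 5, 1), (6, 3, 1), (7, 1, 0)]


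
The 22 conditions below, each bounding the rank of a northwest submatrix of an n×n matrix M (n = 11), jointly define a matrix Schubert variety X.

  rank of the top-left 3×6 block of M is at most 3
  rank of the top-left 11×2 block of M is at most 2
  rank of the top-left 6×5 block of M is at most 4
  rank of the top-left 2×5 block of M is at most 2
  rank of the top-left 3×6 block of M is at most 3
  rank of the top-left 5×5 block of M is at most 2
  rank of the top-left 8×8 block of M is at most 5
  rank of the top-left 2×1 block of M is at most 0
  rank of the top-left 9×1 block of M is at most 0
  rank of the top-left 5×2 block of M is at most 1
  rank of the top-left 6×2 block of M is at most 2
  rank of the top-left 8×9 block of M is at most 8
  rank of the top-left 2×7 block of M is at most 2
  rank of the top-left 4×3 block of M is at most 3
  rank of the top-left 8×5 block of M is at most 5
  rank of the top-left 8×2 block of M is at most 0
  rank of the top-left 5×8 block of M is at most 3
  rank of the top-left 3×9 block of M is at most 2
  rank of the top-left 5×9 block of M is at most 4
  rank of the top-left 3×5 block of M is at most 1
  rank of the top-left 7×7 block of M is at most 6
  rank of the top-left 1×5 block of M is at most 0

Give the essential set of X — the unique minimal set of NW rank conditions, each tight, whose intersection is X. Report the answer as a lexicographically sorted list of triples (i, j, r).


Computing R[i][j] = min implied NW-rank bound (n=11, 22 conditions):

  0  0  0  0  0  1  1  1  1  1  1
  0  0  1  1  1  2  2  2  2  2  2
  0  0  1  1  1  2  2  2  2  3  3
  0  0  1  2  2  3  3  3  3  4  4
  0  0  1  2  2  3  3  3  4  5  5
  0  0  1  2  3  4  4  4  5  6  6
  0  0  1  2  3  4  5  5  6  7  7
  0  0  1  2  3  4  5  5  6  7  8
  0  1  2  3  4  5  6  6  7  8  9
  1  2  3  4  5  6  7  7  8  9  10
  1  2  3  4  5  6  7  8  9  10  11

giving w = (6, 3, 10, 4, 9, 5, 7, 11, 2, 1, 8) via Δ²R.

8 SE-corners of the 29-cell Rothe diagram give Ess(w):

[(1, 5, 0), (3, 5, 1), (3, 9, 2), (5, 5, 2), (5, 8, 3), (8, 2, 0), (8, 8, 5), (9, 1, 0)]


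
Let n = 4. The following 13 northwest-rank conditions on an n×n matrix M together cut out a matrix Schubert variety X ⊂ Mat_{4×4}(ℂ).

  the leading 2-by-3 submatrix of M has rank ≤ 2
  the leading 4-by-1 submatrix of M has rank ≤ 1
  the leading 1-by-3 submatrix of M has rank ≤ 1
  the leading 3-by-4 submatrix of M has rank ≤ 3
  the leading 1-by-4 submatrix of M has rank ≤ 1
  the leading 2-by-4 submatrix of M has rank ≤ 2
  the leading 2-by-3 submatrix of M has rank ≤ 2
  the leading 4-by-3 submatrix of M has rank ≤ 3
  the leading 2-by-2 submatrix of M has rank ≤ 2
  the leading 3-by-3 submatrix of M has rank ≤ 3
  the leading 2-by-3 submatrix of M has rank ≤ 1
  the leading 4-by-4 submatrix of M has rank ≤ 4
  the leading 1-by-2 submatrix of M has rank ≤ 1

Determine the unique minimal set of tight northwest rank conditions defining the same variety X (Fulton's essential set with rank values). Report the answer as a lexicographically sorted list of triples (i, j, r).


Propagating the 13 rank bounds to every northwest block:

  i=1: 1 1 1 1
  i=2: 1 1 1 2
  i=3: 1 2 2 3
  i=4: 1 2 3 4

so w = (1, 4, 2, 3).

Rothe diagram D(w) (2 cells), 1 SE-corner (essential condition):

[(2, 3, 1)]


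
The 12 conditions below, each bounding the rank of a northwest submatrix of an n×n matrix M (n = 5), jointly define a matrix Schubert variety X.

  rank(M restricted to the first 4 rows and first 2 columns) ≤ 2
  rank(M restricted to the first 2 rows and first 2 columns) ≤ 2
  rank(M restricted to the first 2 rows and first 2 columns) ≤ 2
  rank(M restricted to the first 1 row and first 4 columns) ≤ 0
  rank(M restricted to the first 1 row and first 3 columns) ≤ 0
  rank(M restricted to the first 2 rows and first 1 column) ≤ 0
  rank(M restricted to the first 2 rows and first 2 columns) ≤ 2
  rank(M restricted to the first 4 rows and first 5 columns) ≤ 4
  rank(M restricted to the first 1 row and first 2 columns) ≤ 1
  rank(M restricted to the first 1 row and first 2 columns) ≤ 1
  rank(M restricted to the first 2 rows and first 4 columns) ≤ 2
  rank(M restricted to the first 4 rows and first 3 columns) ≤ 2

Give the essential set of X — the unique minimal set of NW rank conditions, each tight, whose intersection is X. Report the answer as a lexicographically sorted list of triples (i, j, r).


The tightest implied rank at each (i,j), from the 12 conditions:

  R[1]: 0, 0, 0, 0, 1
  R[2]: 0, 1, 1, 1, 2
  R[3]: 1, 2, 2, 2, 3
  R[4]: 1, 2, 2, 3, 4
  R[5]: 1, 2, 3, 4, 5

reading off 1-entries of Δ²R: w = (5, 2, 1, 4, 3).

ℓ(w)=6; the 3 essential cells (i,j,r):

[(1, 4, 0), (2, 1, 0), (4, 3, 2)]


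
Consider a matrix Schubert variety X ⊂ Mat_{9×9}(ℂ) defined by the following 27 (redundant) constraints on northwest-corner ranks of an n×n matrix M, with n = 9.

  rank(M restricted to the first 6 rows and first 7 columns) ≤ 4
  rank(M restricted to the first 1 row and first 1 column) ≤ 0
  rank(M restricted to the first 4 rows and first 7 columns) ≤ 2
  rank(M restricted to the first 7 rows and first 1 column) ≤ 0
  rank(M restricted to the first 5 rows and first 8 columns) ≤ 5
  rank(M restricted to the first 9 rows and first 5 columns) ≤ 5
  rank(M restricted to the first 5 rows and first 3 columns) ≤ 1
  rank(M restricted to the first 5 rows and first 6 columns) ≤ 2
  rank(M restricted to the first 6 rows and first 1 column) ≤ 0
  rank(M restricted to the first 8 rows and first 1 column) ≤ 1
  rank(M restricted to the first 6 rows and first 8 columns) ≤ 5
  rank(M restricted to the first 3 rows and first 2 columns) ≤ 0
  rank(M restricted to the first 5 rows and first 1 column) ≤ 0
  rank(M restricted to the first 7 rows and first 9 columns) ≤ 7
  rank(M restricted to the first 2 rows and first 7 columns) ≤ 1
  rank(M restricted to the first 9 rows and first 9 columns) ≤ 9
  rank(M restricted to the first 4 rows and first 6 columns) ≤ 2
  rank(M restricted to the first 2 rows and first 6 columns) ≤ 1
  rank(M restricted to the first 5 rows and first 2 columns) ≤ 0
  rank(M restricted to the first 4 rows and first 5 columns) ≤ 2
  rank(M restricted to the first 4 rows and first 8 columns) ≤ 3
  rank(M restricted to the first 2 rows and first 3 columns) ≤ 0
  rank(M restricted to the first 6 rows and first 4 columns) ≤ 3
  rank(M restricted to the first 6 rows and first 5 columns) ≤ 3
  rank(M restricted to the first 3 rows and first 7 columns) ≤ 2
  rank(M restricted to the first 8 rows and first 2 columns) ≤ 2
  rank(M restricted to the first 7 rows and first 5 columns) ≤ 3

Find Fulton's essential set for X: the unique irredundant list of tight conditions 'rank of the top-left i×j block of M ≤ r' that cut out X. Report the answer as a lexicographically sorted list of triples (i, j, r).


The tightest implied rank at each (i,j), from the 27 conditions:

  0, 0, 0, 1, 1, 1, 1, 1, 1
  0, 0, 0, 1, 1, 1, 1, 2, 2
  0, 0, 1, 2, 2, 2, 2, 3, 3
  0, 0, 1, 2, 2, 2, 2, 3, 4
  0, 0, 1, 2, 2, 2, 3, 4, 5
  0, 1, 2, 3, 3, 3, 4, 5, 6
  0, 1, 2, 3, 3, 4, 5, 6, 7
  1, 2, 3, 4, 4, 5, 6, 7, 8
  1, 2, 3, 4, 5, 6, 7, 8, 9

so w = (4, 8, 3, 9, 7, 2, 6, 1, 5).

Rothe diagram D(w) (23 cells), 7 SE-corners (essential conditions):

[(2, 3, 0), (2, 7, 1), (4, 7, 2), (5, 2, 0), (5, 6, 2), (7, 1, 0), (7, 5, 3)]


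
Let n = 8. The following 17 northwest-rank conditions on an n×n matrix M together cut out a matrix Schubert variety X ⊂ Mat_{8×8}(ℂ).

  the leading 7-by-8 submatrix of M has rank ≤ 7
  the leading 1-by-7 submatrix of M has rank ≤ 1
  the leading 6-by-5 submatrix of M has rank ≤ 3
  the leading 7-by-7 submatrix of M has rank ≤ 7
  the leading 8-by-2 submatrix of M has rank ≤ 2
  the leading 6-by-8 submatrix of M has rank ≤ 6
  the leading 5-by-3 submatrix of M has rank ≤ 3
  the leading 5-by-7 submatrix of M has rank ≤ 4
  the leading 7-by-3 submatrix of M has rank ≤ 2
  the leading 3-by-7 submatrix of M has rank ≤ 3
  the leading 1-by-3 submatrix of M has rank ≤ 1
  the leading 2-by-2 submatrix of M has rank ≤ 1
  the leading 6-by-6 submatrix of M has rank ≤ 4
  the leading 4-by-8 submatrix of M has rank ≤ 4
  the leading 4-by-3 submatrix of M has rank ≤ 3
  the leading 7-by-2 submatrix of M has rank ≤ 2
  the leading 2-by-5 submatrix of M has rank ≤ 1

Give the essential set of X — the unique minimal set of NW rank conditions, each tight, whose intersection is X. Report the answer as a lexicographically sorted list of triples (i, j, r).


Reconstructing r_w from the 17 given conditions:

  R[1]: 1, 1, 1, 1, 1, 1, 1, 1
  R[2]: 1, 1, 1, 1, 1, 2, 2, 2
  R[3]: 1, 2, 2, 2, 2, 3, 3, 3
  R[4]: 1, 2, 2, 3, 3, 4, 4, 4
  R[5]: 1, 2, 2, 3, 3, 4, 4, 5
  R[6]: 1, 2, 2, 3, 3, 4, 5, 6
  R[7]: 1, 2, 2, 3, 4, 5, 6, 7
  R[8]: 1, 2, 3, 4, 5, 6, 7, 8

second differences of R give the permutation w = (1, 6, 2, 4, 8, 7, 5, 3).

ℓ(w)=11; the 4 essential cells (i,j,r):

[(2, 5, 1), (5, 7, 4), (6, 5, 3), (7, 3, 2)]


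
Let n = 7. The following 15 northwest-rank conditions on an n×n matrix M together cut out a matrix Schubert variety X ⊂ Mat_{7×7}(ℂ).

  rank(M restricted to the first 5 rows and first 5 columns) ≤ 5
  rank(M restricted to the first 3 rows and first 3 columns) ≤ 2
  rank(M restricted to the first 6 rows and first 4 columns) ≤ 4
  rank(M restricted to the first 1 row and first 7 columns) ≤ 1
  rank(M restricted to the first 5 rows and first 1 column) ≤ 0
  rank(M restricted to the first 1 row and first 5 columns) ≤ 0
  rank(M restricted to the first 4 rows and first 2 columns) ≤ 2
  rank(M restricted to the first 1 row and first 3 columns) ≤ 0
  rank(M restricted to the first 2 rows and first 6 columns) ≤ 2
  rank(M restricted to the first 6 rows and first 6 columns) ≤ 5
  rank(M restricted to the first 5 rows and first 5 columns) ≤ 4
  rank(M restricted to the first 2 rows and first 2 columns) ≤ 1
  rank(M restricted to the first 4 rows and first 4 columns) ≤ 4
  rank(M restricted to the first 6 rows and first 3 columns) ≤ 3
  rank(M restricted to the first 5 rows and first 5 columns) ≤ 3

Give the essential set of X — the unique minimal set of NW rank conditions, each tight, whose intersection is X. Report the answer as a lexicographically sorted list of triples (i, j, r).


The tightest implied rank at each (i,j), from the 15 conditions:

  R[1]: 0, 0, 0, 0, 0, 1, 1
  R[2]: 0, 1, 1, 1, 1, 2, 2
  R[3]: 0, 1, 2, 2, 2, 3, 3
  R[4]: 0, 1, 2, 3, 3, 4, 4
  R[5]: 0, 1, 2, 3, 3, 4, 5
  R[6]: 1, 2, 3, 4, 4, 5, 6
  R[7]: 1, 2, 3, 4, 5, 6, 7

giving w = (6, 2, 3, 4, 7, 1, 5) via Δ²R.

ℓ(w)=10; the 3 essential cells (i,j,r):

[(1, 5, 0), (5, 1, 0), (5, 5, 3)]


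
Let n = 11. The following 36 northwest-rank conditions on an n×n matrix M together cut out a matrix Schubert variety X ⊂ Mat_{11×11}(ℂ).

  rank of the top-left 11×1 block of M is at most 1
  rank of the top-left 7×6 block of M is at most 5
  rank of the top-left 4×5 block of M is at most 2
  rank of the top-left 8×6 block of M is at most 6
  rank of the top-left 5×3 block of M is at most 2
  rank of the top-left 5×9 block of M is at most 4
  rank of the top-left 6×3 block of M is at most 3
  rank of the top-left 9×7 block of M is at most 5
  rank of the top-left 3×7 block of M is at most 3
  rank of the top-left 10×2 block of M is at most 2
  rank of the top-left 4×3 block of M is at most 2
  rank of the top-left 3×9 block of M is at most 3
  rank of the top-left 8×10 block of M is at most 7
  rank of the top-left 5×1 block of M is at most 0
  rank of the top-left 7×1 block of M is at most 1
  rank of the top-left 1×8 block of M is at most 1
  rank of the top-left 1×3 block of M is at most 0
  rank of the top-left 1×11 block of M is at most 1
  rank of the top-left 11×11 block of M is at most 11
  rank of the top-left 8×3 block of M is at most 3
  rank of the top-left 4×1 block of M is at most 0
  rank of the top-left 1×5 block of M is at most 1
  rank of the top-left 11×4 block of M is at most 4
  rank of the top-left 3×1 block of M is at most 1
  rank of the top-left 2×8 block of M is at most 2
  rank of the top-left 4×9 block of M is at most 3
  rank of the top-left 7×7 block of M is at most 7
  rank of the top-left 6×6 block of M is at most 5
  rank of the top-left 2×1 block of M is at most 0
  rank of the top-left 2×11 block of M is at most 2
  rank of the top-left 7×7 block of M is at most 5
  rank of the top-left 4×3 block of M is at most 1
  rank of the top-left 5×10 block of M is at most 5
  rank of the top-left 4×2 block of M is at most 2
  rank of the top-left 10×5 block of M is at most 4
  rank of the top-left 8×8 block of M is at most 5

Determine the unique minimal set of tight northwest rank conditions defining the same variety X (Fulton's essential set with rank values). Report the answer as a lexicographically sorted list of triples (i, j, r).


Computing R[i][j] = min implied NW-rank bound (n=11, 36 conditions):

  0 | 0 | 0 | 1 | 1 | 1 | 1 | 1 | 1 | 1 | 1
  0 | 1 | 1 | 2 | 2 | 2 | 2 | 2 | 2 | 2 | 2
  0 | 1 | 1 | 2 | 2 | 3 | 3 | 3 | 3 | 3 | 3
  0 | 1 | 1 | 2 | 2 | 3 | 3 | 3 | 3 | 4 | 4
  0 | 1 | 2 | 3 | 3 | 4 | 4 | 4 | 4 | 5 | 5
  1 | 2 | 3 | 4 | 4 | 5 | 5 | 5 | 5 | 6 | 6
  1 | 2 | 3 | 4 | 4 | 5 | 5 | 5 | 6 | 7 | 7
  1 | 2 | 3 | 4 | 4 | 5 | 5 | 5 | 6 | 7 | 8
  1 | 2 | 3 | 4 | 4 | 5 | 5 | 6 | 7 | 8 | 9
  1 | 2 | 3 | 4 | 4 | 5 | 6 | 7 | 8 | 9 | 10
  1 | 2 | 3 | 4 | 5 | 6 | 7 | 8 | 9 | 10 | 11

giving w = (4, 2, 6, 10, 3, 1, 9, 11, 8, 7, 5) via Δ²R.

8 SE-corners of the 23-cell Rothe diagram give Ess(w):

[(1, 3, 0), (4, 3, 1), (4, 5, 2), (4, 9, 3), (5, 1, 0), (8, 8, 5), (9, 7, 5), (10, 5, 4)]


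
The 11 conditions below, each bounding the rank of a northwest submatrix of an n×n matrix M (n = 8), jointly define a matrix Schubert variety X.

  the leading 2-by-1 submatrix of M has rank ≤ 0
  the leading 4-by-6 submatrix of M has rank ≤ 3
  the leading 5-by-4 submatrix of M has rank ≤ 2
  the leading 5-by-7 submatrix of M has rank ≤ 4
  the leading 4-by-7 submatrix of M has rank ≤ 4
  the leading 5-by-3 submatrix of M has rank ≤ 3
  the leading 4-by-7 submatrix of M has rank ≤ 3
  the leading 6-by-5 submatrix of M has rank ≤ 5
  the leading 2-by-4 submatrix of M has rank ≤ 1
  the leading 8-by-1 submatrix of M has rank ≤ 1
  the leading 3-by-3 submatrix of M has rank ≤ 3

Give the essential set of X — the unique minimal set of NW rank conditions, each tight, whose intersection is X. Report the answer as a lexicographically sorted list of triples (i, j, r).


Recovering R(i,j) via the rank-extension bound from the 11 conditions:

  R[1]: 0 | 1 | 1 | 1 | 1 | 1 | 1 | 1
  R[2]: 0 | 1 | 1 | 1 | 2 | 2 | 2 | 2
  R[3]: 1 | 2 | 2 | 2 | 3 | 3 | 3 | 3
  R[4]: 1 | 2 | 2 | 2 | 3 | 3 | 3 | 4
  R[5]: 1 | 2 | 2 | 2 | 3 | 4 | 4 | 5
  R[6]: 1 | 2 | 3 | 3 | 4 | 5 | 5 | 6
  R[7]: 1 | 2 | 3 | 4 | 5 | 6 | 6 | 7
  R[8]: 1 | 2 | 3 | 4 | 5 | 6 | 7 | 8

so w = (2, 5, 1, 8, 6, 3, 4, 7).

D(w) has 10 cells with 4 SE-corners; essential set:

[(2, 1, 0), (2, 4, 1), (4, 7, 3), (5, 4, 2)]


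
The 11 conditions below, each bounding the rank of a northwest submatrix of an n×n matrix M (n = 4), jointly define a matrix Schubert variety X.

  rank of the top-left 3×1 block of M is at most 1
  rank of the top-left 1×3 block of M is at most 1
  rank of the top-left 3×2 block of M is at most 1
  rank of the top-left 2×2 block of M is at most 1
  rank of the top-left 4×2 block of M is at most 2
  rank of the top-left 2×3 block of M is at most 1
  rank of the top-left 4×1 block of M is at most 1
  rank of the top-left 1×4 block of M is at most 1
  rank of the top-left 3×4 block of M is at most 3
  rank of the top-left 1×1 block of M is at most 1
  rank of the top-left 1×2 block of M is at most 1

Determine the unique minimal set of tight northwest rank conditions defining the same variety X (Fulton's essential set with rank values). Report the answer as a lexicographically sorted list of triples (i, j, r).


Propagating the 11 rank bounds to every northwest block:

  R[1]: 1 1 1 1
  R[2]: 1 1 1 2
  R[3]: 1 1 2 3
  R[4]: 1 2 3 4

second differences of R give the permutation w = (1, 4, 3, 2).

Fulton essential set (2 of the 3 Rothe cells):

[(2, 3, 1), (3, 2, 1)]


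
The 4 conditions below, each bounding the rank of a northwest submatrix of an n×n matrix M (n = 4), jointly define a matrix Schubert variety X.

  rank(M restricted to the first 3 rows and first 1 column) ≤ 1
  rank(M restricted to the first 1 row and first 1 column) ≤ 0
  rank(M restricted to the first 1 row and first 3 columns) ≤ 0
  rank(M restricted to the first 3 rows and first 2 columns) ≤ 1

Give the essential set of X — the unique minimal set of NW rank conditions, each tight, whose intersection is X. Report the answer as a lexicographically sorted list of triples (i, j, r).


Computing R[i][j] = min implied NW-rank bound (n=4, 4 conditions):

  i=1: 0 | 0 | 0 | 1
  i=2: 1 | 1 | 1 | 2
  i=3: 1 | 1 | 2 | 3
  i=4: 1 | 2 | 3 | 4

so w = (4, 1, 3, 2).

ℓ(w)=4; the 2 essential cells (i,j,r):

[(1, 3, 0), (3, 2, 1)]


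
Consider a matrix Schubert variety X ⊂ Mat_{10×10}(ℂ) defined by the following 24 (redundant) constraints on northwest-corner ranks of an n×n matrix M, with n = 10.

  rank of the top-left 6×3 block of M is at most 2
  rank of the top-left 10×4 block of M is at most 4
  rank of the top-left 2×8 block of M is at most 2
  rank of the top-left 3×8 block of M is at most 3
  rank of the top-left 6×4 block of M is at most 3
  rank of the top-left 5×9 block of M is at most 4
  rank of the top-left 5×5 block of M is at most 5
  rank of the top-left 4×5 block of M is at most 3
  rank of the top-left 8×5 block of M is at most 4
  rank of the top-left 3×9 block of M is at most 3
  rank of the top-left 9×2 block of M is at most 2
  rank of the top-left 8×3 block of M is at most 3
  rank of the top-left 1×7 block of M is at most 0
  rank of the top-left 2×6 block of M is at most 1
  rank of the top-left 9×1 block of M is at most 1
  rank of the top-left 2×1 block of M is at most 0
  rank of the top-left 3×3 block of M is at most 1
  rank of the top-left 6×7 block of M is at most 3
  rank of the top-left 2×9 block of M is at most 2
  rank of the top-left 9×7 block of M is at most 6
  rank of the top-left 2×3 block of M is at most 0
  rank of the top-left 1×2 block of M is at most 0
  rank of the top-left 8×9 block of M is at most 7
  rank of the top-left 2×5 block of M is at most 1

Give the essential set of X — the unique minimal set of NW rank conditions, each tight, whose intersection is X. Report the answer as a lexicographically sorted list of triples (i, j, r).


Propagating the 24 rank bounds to every northwest block:

  R[1]: 0 | 0 | 0 | 0 | 0 | 0 | 0 | 1 | 1 | 1
  R[2]: 0 | 0 | 0 | 1 | 1 | 1 | 1 | 2 | 2 | 2
  R[3]: 1 | 1 | 1 | 2 | 2 | 2 | 2 | 3 | 3 | 3
  R[4]: 1 | 2 | 2 | 3 | 3 | 3 | 3 | 4 | 4 | 4
  R[5]: 1 | 2 | 2 | 3 | 3 | 3 | 3 | 4 | 4 | 5
  R[6]: 1 | 2 | 2 | 3 | 3 | 3 | 3 | 4 | 5 | 6
  R[7]: 1 | 2 | 3 | 4 | 4 | 4 | 4 | 5 | 6 | 7
  R[8]: 1 | 2 | 3 | 4 | 4 | 5 | 5 | 6 | 7 | 8
  R[9]: 1 | 2 | 3 | 4 | 5 | 6 | 6 | 7 | 8 | 9
  R[10]: 1 | 2 | 3 | 4 | 5 | 6 | 7 | 8 | 9 | 10

so w = (8, 4, 1, 2, 10, 9, 3, 6, 5, 7).

Fulton essential set (6 of the 20 Rothe cells):

[(1, 7, 0), (2, 3, 0), (5, 9, 4), (6, 3, 2), (6, 7, 3), (8, 5, 4)]
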